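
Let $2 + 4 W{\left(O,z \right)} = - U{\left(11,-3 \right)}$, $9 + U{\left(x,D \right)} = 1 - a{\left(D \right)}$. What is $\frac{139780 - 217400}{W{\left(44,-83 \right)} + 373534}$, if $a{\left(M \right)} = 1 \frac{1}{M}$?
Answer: $- \frac{186288}{896485} \approx -0.2078$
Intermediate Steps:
$a{\left(M \right)} = \frac{1}{M}$
$U{\left(x,D \right)} = -8 - \frac{1}{D}$ ($U{\left(x,D \right)} = -9 + \left(1 - \frac{1}{D}\right) = -8 - \frac{1}{D}$)
$W{\left(O,z \right)} = \frac{17}{12}$ ($W{\left(O,z \right)} = - \frac{1}{2} + \frac{\left(-1\right) \left(-8 - \frac{1}{-3}\right)}{4} = - \frac{1}{2} + \frac{\left(-1\right) \left(-8 - - \frac{1}{3}\right)}{4} = - \frac{1}{2} + \frac{\left(-1\right) \left(-8 + \frac{1}{3}\right)}{4} = - \frac{1}{2} + \frac{\left(-1\right) \left(- \frac{23}{3}\right)}{4} = - \frac{1}{2} + \frac{1}{4} \cdot \frac{23}{3} = - \frac{1}{2} + \frac{23}{12} = \frac{17}{12}$)
$\frac{139780 - 217400}{W{\left(44,-83 \right)} + 373534} = \frac{139780 - 217400}{\frac{17}{12} + 373534} = - \frac{77620}{\frac{4482425}{12}} = \left(-77620\right) \frac{12}{4482425} = - \frac{186288}{896485}$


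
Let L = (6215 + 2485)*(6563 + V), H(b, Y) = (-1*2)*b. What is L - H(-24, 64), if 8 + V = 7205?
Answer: 119711952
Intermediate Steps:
V = 7197 (V = -8 + 7205 = 7197)
H(b, Y) = -2*b
L = 119712000 (L = (6215 + 2485)*(6563 + 7197) = 8700*13760 = 119712000)
L - H(-24, 64) = 119712000 - (-2)*(-24) = 119712000 - 1*48 = 119712000 - 48 = 119711952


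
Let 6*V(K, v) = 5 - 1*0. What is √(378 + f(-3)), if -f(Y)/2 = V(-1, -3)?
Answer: √3387/3 ≈ 19.399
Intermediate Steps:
V(K, v) = ⅚ (V(K, v) = (5 - 1*0)/6 = (5 + 0)/6 = (⅙)*5 = ⅚)
f(Y) = -5/3 (f(Y) = -2*⅚ = -5/3)
√(378 + f(-3)) = √(378 - 5/3) = √(1129/3) = √3387/3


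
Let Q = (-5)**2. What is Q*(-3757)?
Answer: -93925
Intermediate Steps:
Q = 25
Q*(-3757) = 25*(-3757) = -93925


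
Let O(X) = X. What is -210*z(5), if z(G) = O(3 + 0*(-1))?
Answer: -630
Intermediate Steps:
z(G) = 3 (z(G) = 3 + 0*(-1) = 3 + 0 = 3)
-210*z(5) = -210*3 = -630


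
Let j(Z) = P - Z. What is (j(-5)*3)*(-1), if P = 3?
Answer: -24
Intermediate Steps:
j(Z) = 3 - Z
(j(-5)*3)*(-1) = ((3 - 1*(-5))*3)*(-1) = ((3 + 5)*3)*(-1) = (8*3)*(-1) = 24*(-1) = -24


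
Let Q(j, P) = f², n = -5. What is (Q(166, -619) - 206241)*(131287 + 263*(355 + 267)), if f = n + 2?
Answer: -60812248536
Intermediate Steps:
f = -3 (f = -5 + 2 = -3)
Q(j, P) = 9 (Q(j, P) = (-3)² = 9)
(Q(166, -619) - 206241)*(131287 + 263*(355 + 267)) = (9 - 206241)*(131287 + 263*(355 + 267)) = -206232*(131287 + 263*622) = -206232*(131287 + 163586) = -206232*294873 = -60812248536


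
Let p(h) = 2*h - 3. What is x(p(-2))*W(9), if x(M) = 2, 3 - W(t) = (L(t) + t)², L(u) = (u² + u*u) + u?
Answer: -64794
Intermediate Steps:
L(u) = u + 2*u² (L(u) = (u² + u²) + u = 2*u² + u = u + 2*u²)
p(h) = -3 + 2*h
W(t) = 3 - (t + t*(1 + 2*t))² (W(t) = 3 - (t*(1 + 2*t) + t)² = 3 - (t + t*(1 + 2*t))²)
x(p(-2))*W(9) = 2*(3 - 4*9²*(1 + 9)²) = 2*(3 - 4*81*10²) = 2*(3 - 4*81*100) = 2*(3 - 32400) = 2*(-32397) = -64794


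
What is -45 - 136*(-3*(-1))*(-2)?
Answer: 771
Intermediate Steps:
-45 - 136*(-3*(-1))*(-2) = -45 - 408*(-2) = -45 - 136*(-6) = -45 + 816 = 771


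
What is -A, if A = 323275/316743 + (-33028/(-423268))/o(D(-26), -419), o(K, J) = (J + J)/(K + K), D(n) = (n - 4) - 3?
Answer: -14419454542208/14043536698989 ≈ -1.0268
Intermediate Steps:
D(n) = -7 + n (D(n) = (-4 + n) - 3 = -7 + n)
o(K, J) = J/K (o(K, J) = (2*J)/((2*K)) = (2*J)*(1/(2*K)) = J/K)
A = 14419454542208/14043536698989 (A = 323275/316743 + (-33028/(-423268))/((-419/(-7 - 26))) = 323275*(1/316743) + (-33028*(-1/423268))/((-419/(-33))) = 323275/316743 + 8257/(105817*((-419*(-1/33)))) = 323275/316743 + 8257/(105817*(419/33)) = 323275/316743 + (8257/105817)*(33/419) = 323275/316743 + 272481/44337323 = 14419454542208/14043536698989 ≈ 1.0268)
-A = -1*14419454542208/14043536698989 = -14419454542208/14043536698989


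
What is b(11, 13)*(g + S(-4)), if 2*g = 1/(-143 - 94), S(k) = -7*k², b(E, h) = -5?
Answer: 265445/474 ≈ 560.01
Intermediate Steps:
g = -1/474 (g = 1/(2*(-143 - 94)) = (½)/(-237) = (½)*(-1/237) = -1/474 ≈ -0.0021097)
b(11, 13)*(g + S(-4)) = -5*(-1/474 - 7*(-4)²) = -5*(-1/474 - 7*16) = -5*(-1/474 - 112) = -5*(-53089/474) = 265445/474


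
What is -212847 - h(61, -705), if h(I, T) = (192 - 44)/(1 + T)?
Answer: -37461035/176 ≈ -2.1285e+5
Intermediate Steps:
h(I, T) = 148/(1 + T)
-212847 - h(61, -705) = -212847 - 148/(1 - 705) = -212847 - 148/(-704) = -212847 - 148*(-1)/704 = -212847 - 1*(-37/176) = -212847 + 37/176 = -37461035/176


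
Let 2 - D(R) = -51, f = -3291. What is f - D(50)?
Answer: -3344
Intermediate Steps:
D(R) = 53 (D(R) = 2 - 1*(-51) = 2 + 51 = 53)
f - D(50) = -3291 - 1*53 = -3291 - 53 = -3344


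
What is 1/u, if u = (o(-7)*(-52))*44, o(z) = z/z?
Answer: -1/2288 ≈ -0.00043706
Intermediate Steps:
o(z) = 1
u = -2288 (u = (1*(-52))*44 = -52*44 = -2288)
1/u = 1/(-2288) = -1/2288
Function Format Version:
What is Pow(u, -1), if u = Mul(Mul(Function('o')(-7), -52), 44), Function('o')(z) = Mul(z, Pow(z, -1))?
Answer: Rational(-1, 2288) ≈ -0.00043706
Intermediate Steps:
Function('o')(z) = 1
u = -2288 (u = Mul(Mul(1, -52), 44) = Mul(-52, 44) = -2288)
Pow(u, -1) = Pow(-2288, -1) = Rational(-1, 2288)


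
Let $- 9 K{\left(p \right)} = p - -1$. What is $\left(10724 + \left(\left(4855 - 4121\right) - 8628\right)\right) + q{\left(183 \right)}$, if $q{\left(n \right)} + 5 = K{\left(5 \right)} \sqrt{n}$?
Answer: $2825 - \frac{2 \sqrt{183}}{3} \approx 2816.0$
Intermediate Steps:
$K{\left(p \right)} = - \frac{1}{9} - \frac{p}{9}$ ($K{\left(p \right)} = - \frac{p - -1}{9} = - \frac{p + 1}{9} = - \frac{1 + p}{9} = - \frac{1}{9} - \frac{p}{9}$)
$q{\left(n \right)} = -5 - \frac{2 \sqrt{n}}{3}$ ($q{\left(n \right)} = -5 + \left(- \frac{1}{9} - \frac{5}{9}\right) \sqrt{n} = -5 - \frac{2 \sqrt{n}}{3}$)
$\left(10724 + \left(\left(4855 - 4121\right) - 8628\right)\right) + q{\left(183 \right)} = \left(10724 + \left(\left(4855 - 4121\right) - 8628\right)\right) - \left(5 + \frac{2 \sqrt{183}}{3}\right) = \left(10724 + \left(734 - 8628\right)\right) - \left(5 + \frac{2 \sqrt{183}}{3}\right) = \left(10724 - 7894\right) - \left(5 + \frac{2 \sqrt{183}}{3}\right) = 2830 - \left(5 + \frac{2 \sqrt{183}}{3}\right) = 2825 - \frac{2 \sqrt{183}}{3}$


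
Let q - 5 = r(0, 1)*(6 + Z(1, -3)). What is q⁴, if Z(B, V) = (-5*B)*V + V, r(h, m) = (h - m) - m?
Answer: 923521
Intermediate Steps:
r(h, m) = h - 2*m
Z(B, V) = V - 5*B*V (Z(B, V) = -5*B*V + V = V - 5*B*V)
q = -31 (q = 5 + (0 - 2*1)*(6 - 3*(1 - 5*1)) = 5 + (0 - 2)*(6 - 3*(1 - 5)) = 5 - 2*(6 - 3*(-4)) = 5 - 2*(6 + 12) = 5 - 2*18 = 5 - 36 = -31)
q⁴ = (-31)⁴ = 923521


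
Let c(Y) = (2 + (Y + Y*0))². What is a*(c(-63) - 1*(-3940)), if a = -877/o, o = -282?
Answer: 142951/6 ≈ 23825.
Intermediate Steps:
a = 877/282 (a = -877/(-282) = -877*(-1/282) = 877/282 ≈ 3.1099)
c(Y) = (2 + Y)² (c(Y) = (2 + (Y + 0))² = (2 + Y)²)
a*(c(-63) - 1*(-3940)) = 877*((2 - 63)² - 1*(-3940))/282 = 877*((-61)² + 3940)/282 = 877*(3721 + 3940)/282 = (877/282)*7661 = 142951/6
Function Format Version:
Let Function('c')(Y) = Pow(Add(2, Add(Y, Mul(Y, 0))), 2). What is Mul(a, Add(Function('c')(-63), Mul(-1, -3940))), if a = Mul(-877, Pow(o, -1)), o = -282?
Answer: Rational(142951, 6) ≈ 23825.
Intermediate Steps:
a = Rational(877, 282) (a = Mul(-877, Pow(-282, -1)) = Mul(-877, Rational(-1, 282)) = Rational(877, 282) ≈ 3.1099)
Function('c')(Y) = Pow(Add(2, Y), 2) (Function('c')(Y) = Pow(Add(2, Add(Y, 0)), 2) = Pow(Add(2, Y), 2))
Mul(a, Add(Function('c')(-63), Mul(-1, -3940))) = Mul(Rational(877, 282), Add(Pow(Add(2, -63), 2), Mul(-1, -3940))) = Mul(Rational(877, 282), Add(Pow(-61, 2), 3940)) = Mul(Rational(877, 282), Add(3721, 3940)) = Mul(Rational(877, 282), 7661) = Rational(142951, 6)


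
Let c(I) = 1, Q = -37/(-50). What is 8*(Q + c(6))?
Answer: 348/25 ≈ 13.920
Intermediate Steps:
Q = 37/50 (Q = -37*(-1/50) = 37/50 ≈ 0.74000)
8*(Q + c(6)) = 8*(37/50 + 1) = 8*(87/50) = 348/25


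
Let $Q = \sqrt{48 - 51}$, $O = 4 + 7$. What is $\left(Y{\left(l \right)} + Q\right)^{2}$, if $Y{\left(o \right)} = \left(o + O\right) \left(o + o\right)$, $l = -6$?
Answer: $\left(60 - i \sqrt{3}\right)^{2} \approx 3597.0 - 207.85 i$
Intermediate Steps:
$O = 11$
$Q = i \sqrt{3}$ ($Q = \sqrt{-3} = i \sqrt{3} \approx 1.732 i$)
$Y{\left(o \right)} = 2 o \left(11 + o\right)$ ($Y{\left(o \right)} = \left(o + 11\right) \left(o + o\right) = \left(11 + o\right) 2 o = 2 o \left(11 + o\right)$)
$\left(Y{\left(l \right)} + Q\right)^{2} = \left(2 \left(-6\right) \left(11 - 6\right) + i \sqrt{3}\right)^{2} = \left(2 \left(-6\right) 5 + i \sqrt{3}\right)^{2} = \left(-60 + i \sqrt{3}\right)^{2}$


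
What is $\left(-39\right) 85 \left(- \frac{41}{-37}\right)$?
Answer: $- \frac{135915}{37} \approx -3673.4$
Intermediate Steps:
$\left(-39\right) 85 \left(- \frac{41}{-37}\right) = - 3315 \left(\left(-41\right) \left(- \frac{1}{37}\right)\right) = \left(-3315\right) \frac{41}{37} = - \frac{135915}{37}$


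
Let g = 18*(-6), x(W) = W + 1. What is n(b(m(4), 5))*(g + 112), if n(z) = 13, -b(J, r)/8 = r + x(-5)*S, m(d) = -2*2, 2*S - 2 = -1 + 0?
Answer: 52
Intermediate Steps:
x(W) = 1 + W
S = ½ (S = 1 + (-1 + 0)/2 = 1 + (½)*(-1) = 1 - ½ = ½ ≈ 0.50000)
m(d) = -4
b(J, r) = 16 - 8*r (b(J, r) = -8*(r + (1 - 5)*(½)) = -8*(r - 4*½) = -8*(r - 2) = -8*(-2 + r) = 16 - 8*r)
g = -108
n(b(m(4), 5))*(g + 112) = 13*(-108 + 112) = 13*4 = 52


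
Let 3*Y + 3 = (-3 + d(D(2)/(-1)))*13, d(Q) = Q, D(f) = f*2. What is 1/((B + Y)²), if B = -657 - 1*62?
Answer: 9/5067001 ≈ 1.7762e-6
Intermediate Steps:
D(f) = 2*f
B = -719 (B = -657 - 62 = -719)
Y = -94/3 (Y = -1 + ((-3 + (2*2)/(-1))*13)/3 = -1 + ((-3 + 4*(-1))*13)/3 = -1 + ((-3 - 4)*13)/3 = -1 + (-7*13)/3 = -1 + (⅓)*(-91) = -1 - 91/3 = -94/3 ≈ -31.333)
1/((B + Y)²) = 1/((-719 - 94/3)²) = 1/((-2251/3)²) = 1/(5067001/9) = 9/5067001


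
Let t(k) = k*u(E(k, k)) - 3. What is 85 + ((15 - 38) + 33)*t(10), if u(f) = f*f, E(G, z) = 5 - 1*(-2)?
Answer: 4955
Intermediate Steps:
E(G, z) = 7 (E(G, z) = 5 + 2 = 7)
u(f) = f**2
t(k) = -3 + 49*k (t(k) = k*7**2 - 3 = k*49 - 3 = 49*k - 3 = -3 + 49*k)
85 + ((15 - 38) + 33)*t(10) = 85 + ((15 - 38) + 33)*(-3 + 49*10) = 85 + (-23 + 33)*(-3 + 490) = 85 + 10*487 = 85 + 4870 = 4955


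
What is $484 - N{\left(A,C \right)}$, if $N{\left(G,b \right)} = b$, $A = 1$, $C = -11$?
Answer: $495$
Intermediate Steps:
$484 - N{\left(A,C \right)} = 484 - -11 = 484 + 11 = 495$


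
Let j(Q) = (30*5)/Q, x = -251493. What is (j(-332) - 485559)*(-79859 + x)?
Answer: 13353960924444/83 ≈ 1.6089e+11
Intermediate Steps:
j(Q) = 150/Q
(j(-332) - 485559)*(-79859 + x) = (150/(-332) - 485559)*(-79859 - 251493) = (150*(-1/332) - 485559)*(-331352) = (-75/166 - 485559)*(-331352) = -80602869/166*(-331352) = 13353960924444/83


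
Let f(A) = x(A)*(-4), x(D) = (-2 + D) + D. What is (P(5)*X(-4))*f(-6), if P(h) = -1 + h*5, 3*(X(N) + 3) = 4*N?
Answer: -11200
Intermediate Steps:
X(N) = -3 + 4*N/3 (X(N) = -3 + (4*N)/3 = -3 + 4*N/3)
x(D) = -2 + 2*D
f(A) = 8 - 8*A (f(A) = (-2 + 2*A)*(-4) = 8 - 8*A)
P(h) = -1 + 5*h
(P(5)*X(-4))*f(-6) = ((-1 + 5*5)*(-3 + (4/3)*(-4)))*(8 - 8*(-6)) = ((-1 + 25)*(-3 - 16/3))*(8 + 48) = (24*(-25/3))*56 = -200*56 = -11200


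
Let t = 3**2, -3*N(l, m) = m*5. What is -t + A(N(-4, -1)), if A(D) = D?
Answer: -22/3 ≈ -7.3333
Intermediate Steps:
N(l, m) = -5*m/3 (N(l, m) = -m*5/3 = -5*m/3)
t = 9
-t + A(N(-4, -1)) = -1*9 - 5/3*(-1) = -9 + 5/3 = -22/3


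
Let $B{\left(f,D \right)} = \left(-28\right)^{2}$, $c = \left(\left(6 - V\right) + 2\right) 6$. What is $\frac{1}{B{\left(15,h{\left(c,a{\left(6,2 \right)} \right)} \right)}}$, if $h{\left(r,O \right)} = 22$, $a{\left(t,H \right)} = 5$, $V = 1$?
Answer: $\frac{1}{784} \approx 0.0012755$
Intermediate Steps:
$c = 42$ ($c = \left(\left(6 - 1\right) + 2\right) 6 = \left(5 + 2\right) 6 = 7 \cdot 6 = 42$)
$B{\left(f,D \right)} = 784$
$\frac{1}{B{\left(15,h{\left(c,a{\left(6,2 \right)} \right)} \right)}} = \frac{1}{784}$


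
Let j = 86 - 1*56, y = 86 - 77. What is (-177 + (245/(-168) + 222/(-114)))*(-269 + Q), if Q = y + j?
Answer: 9460475/228 ≈ 41493.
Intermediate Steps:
y = 9
j = 30 (j = 86 - 56 = 30)
Q = 39 (Q = 9 + 30 = 39)
(-177 + (245/(-168) + 222/(-114)))*(-269 + Q) = (-177 + (245/(-168) + 222/(-114)))*(-269 + 39) = (-177 + (245*(-1/168) + 222*(-1/114)))*(-230) = (-177 + (-35/24 - 37/19))*(-230) = (-177 - 1553/456)*(-230) = -82265/456*(-230) = 9460475/228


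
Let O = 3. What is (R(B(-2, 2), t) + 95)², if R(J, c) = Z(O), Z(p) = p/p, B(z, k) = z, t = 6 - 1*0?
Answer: 9216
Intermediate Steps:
t = 6 (t = 6 + 0 = 6)
Z(p) = 1
R(J, c) = 1
(R(B(-2, 2), t) + 95)² = (1 + 95)² = 96² = 9216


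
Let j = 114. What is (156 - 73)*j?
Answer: 9462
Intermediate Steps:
(156 - 73)*j = (156 - 73)*114 = 83*114 = 9462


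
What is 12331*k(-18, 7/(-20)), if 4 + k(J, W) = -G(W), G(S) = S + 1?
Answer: -1146783/20 ≈ -57339.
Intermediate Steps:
G(S) = 1 + S
k(J, W) = -5 - W (k(J, W) = -4 - (1 + W) = -4 + (-1 - W) = -5 - W)
12331*k(-18, 7/(-20)) = 12331*(-5 - 7/(-20)) = 12331*(-5 - 7*(-1)/20) = 12331*(-5 - 1*(-7/20)) = 12331*(-5 + 7/20) = 12331*(-93/20) = -1146783/20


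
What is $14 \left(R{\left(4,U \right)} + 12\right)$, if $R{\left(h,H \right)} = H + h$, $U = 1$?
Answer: $238$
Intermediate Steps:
$14 \left(R{\left(4,U \right)} + 12\right) = 14 \left(\left(1 + 4\right) + 12\right) = 14 \left(5 + 12\right) = 14 \cdot 17 = 238$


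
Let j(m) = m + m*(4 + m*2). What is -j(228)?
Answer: -105108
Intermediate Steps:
j(m) = m + m*(4 + 2*m)
-j(228) = -228*(5 + 2*228) = -228*(5 + 456) = -228*461 = -1*105108 = -105108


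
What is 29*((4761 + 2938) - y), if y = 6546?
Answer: 33437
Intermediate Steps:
29*((4761 + 2938) - y) = 29*((4761 + 2938) - 1*6546) = 29*(7699 - 6546) = 29*1153 = 33437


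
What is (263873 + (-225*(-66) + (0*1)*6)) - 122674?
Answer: 156049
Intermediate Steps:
(263873 + (-225*(-66) + (0*1)*6)) - 122674 = (263873 + (14850 + 0*6)) - 122674 = (263873 + (14850 + 0)) - 122674 = (263873 + 14850) - 122674 = 278723 - 122674 = 156049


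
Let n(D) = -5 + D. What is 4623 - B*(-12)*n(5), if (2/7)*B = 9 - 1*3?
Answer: 4623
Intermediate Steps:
B = 21 (B = 7*(9 - 1*3)/2 = 7*(9 - 3)/2 = (7/2)*6 = 21)
4623 - B*(-12)*n(5) = 4623 - 21*(-12)*(-5 + 5) = 4623 - (-252)*0 = 4623 - 1*0 = 4623 + 0 = 4623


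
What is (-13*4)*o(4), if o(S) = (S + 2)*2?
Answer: -624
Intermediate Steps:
o(S) = 4 + 2*S (o(S) = (2 + S)*2 = 4 + 2*S)
(-13*4)*o(4) = (-13*4)*(4 + 2*4) = -52*(4 + 8) = -52*12 = -624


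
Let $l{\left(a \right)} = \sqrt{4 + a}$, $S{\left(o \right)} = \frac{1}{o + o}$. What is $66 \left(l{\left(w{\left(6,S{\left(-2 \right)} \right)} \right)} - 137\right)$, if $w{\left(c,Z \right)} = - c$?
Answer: $-9042 + 66 i \sqrt{2} \approx -9042.0 + 93.338 i$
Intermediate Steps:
$S{\left(o \right)} = \frac{1}{2 o}$
$66 \left(l{\left(w{\left(6,S{\left(-2 \right)} \right)} \right)} - 137\right) = 66 \left(\sqrt{4 - 6} - 137\right) = 66 \left(\sqrt{-2} - 137\right) = 66 \left(i \sqrt{2} - 137\right) = 66 \left(-137 + i \sqrt{2}\right) = -9042 + 66 i \sqrt{2}$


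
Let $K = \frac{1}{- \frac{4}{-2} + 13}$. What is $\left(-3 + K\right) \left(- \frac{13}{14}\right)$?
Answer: $\frac{286}{105} \approx 2.7238$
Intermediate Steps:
$K = \frac{1}{15}$ ($K = \frac{1}{\left(-4\right) \left(- \frac{1}{2}\right) + 13} = \frac{1}{2 + 13} = \frac{1}{15} \approx 0.066667$)
$\left(-3 + K\right) \left(- \frac{13}{14}\right) = \left(-3 + \frac{1}{15}\right) \left(- \frac{13}{14}\right) = - \frac{44 \left(\left(-13\right) \frac{1}{14}\right)}{15} = \left(- \frac{44}{15}\right) \left(- \frac{13}{14}\right) = \frac{286}{105}$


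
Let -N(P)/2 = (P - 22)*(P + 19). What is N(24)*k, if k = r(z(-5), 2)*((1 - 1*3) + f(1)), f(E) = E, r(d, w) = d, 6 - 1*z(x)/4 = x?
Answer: 7568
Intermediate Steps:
z(x) = 24 - 4*x
k = -44 (k = (24 - 4*(-5))*((1 - 1*3) + 1) = (24 + 20)*((1 - 3) + 1) = 44*(-2 + 1) = 44*(-1) = -44)
N(P) = -2*(-22 + P)*(19 + P) (N(P) = -2*(P - 22)*(P + 19) = -2*(-22 + P)*(19 + P))
N(24)*k = (836 - 2*24² + 6*24)*(-44) = (836 - 2*576 + 144)*(-44) = (836 - 1152 + 144)*(-44) = -172*(-44) = 7568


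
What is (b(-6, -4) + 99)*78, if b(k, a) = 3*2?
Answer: 8190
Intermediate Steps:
b(k, a) = 6
(b(-6, -4) + 99)*78 = (6 + 99)*78 = 105*78 = 8190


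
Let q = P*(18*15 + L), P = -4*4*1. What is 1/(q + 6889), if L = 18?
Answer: 1/2281 ≈ 0.00043840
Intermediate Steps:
P = -16 (P = -16*1 = -16)
q = -4608 (q = -16*(18*15 + 18) = -16*(270 + 18) = -16*288 = -4608)
1/(q + 6889) = 1/(-4608 + 6889) = 1/2281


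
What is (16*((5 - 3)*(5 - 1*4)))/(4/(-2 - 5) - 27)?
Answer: -224/193 ≈ -1.1606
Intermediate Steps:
(16*((5 - 3)*(5 - 1*4)))/(4/(-2 - 5) - 27) = (16*(2*(5 - 4)))/(4/(-7) - 27) = (16*(2*1))/(-⅐*4 - 27) = (16*2)/(-4/7 - 27) = 32/(-193/7) = 32*(-7/193) = -224/193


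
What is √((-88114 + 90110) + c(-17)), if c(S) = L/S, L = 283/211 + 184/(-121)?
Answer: √3107498710651/39457 ≈ 44.677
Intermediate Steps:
L = -4581/25531 (L = 283*(1/211) + 184*(-1/121) = 283/211 - 184/121 = -4581/25531 ≈ -0.17943)
c(S) = -4581/(25531*S)
√((-88114 + 90110) + c(-17)) = √((-88114 + 90110) - 4581/25531/(-17)) = √(1996 - 4581/25531*(-1/17)) = √(1996 + 4581/434027) = √(866322473/434027) = √3107498710651/39457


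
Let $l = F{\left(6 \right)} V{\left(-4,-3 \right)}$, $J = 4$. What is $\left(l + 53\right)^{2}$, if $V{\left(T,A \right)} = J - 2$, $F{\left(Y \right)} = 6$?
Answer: $4225$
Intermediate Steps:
$V{\left(T,A \right)} = 2$ ($V{\left(T,A \right)} = 4 - 2 = 2$)
$l = 12$ ($l = 6 \cdot 2 = 12$)
$\left(l + 53\right)^{2} = \left(12 + 53\right)^{2} = 65^{2} = 4225$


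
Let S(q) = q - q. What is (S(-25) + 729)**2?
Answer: 531441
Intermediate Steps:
S(q) = 0
(S(-25) + 729)**2 = (0 + 729)**2 = 729**2 = 531441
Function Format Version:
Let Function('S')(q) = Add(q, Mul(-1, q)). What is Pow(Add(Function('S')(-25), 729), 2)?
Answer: 531441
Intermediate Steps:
Function('S')(q) = 0
Pow(Add(Function('S')(-25), 729), 2) = Pow(Add(0, 729), 2) = Pow(729, 2) = 531441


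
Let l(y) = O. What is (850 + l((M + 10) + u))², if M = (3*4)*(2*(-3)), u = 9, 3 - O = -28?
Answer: 776161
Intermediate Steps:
O = 31 (O = 3 - 1*(-28) = 3 + 28 = 31)
M = -72 (M = 12*(-6) = -72)
l(y) = 31
(850 + l((M + 10) + u))² = (850 + 31)² = 881² = 776161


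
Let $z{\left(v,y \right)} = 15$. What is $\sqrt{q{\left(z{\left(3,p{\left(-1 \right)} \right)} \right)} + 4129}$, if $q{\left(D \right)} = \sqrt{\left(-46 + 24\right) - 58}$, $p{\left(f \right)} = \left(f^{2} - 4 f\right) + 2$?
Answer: $\sqrt{4129 + 4 i \sqrt{5}} \approx 64.257 + 0.0696 i$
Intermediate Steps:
$p{\left(f \right)} = 2 + f^{2} - 4 f$
$q{\left(D \right)} = 4 i \sqrt{5}$ ($q{\left(D \right)} = \sqrt{-22 - 58} = \sqrt{-80} = 4 i \sqrt{5}$)
$\sqrt{q{\left(z{\left(3,p{\left(-1 \right)} \right)} \right)} + 4129} = \sqrt{4 i \sqrt{5} + 4129} = \sqrt{4129 + 4 i \sqrt{5}}$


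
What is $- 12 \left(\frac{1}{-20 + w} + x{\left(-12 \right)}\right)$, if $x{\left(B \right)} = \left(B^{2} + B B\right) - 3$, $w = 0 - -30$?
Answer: $- \frac{17106}{5} \approx -3421.2$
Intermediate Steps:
$w = 30$ ($w = 0 + 30 = 30$)
$x{\left(B \right)} = -3 + 2 B^{2}$ ($x{\left(B \right)} = \left(B^{2} + B^{2}\right) - 3 = 2 B^{2} - 3 = -3 + 2 B^{2}$)
$- 12 \left(\frac{1}{-20 + w} + x{\left(-12 \right)}\right) = - 12 \left(\frac{1}{-20 + 30} - \left(3 - 2 \left(-12\right)^{2}\right)\right) = - 12 \left(\frac{1}{10} + \left(-3 + 2 \cdot 144\right)\right) = - 12 \left(\frac{1}{10} + \left(-3 + 288\right)\right) = - 12 \left(\frac{1}{10} + 285\right) = \left(-12\right) \frac{2851}{10} = - \frac{17106}{5}$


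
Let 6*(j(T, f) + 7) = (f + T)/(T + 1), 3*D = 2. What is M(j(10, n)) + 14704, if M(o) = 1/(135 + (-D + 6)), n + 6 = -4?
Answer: 6190387/421 ≈ 14704.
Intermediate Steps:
n = -10 (n = -6 - 4 = -10)
D = ⅔ (D = (⅓)*2 = ⅔ ≈ 0.66667)
j(T, f) = -7 + (T + f)/(6*(1 + T)) (j(T, f) = -7 + ((f + T)/(T + 1))/6 = -7 + ((T + f)/(1 + T))/6 = -7 + (T + f)/(6*(1 + T)))
M(o) = 3/421 (M(o) = 1/(135 + (-1*⅔ + 6)) = 1/(135 + (-⅔ + 6)) = 1/(135 + 16/3) = 1/(421/3) = 3/421)
M(j(10, n)) + 14704 = 3/421 + 14704 = 6190387/421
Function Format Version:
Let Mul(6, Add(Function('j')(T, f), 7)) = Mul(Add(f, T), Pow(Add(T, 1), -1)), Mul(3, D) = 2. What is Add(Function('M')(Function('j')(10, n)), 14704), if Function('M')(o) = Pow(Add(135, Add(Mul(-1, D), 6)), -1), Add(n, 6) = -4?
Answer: Rational(6190387, 421) ≈ 14704.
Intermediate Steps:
n = -10 (n = Add(-6, -4) = -10)
D = Rational(2, 3) (D = Mul(Rational(1, 3), 2) = Rational(2, 3) ≈ 0.66667)
Function('j')(T, f) = Add(-7, Mul(Rational(1, 6), Pow(Add(1, T), -1), Add(T, f))) (Function('j')(T, f) = Add(-7, Mul(Rational(1, 6), Mul(Add(f, T), Pow(Add(T, 1), -1)))) = Add(-7, Mul(Rational(1, 6), Mul(Add(T, f), Pow(Add(1, T), -1)))) = Add(-7, Mul(Rational(1, 6), Mul(Pow(Add(1, T), -1), Add(T, f)))) = Add(-7, Mul(Rational(1, 6), Pow(Add(1, T), -1), Add(T, f))))
Function('M')(o) = Rational(3, 421) (Function('M')(o) = Pow(Add(135, Add(Mul(-1, Rational(2, 3)), 6)), -1) = Pow(Add(135, Add(Rational(-2, 3), 6)), -1) = Pow(Add(135, Rational(16, 3)), -1) = Pow(Rational(421, 3), -1) = Rational(3, 421))
Add(Function('M')(Function('j')(10, n)), 14704) = Add(Rational(3, 421), 14704) = Rational(6190387, 421)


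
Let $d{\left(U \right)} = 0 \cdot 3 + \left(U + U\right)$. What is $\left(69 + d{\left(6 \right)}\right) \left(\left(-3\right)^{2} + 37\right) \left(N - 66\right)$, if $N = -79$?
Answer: $-540270$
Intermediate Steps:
$d{\left(U \right)} = 2 U$ ($d{\left(U \right)} = 0 + 2 U = 2 U$)
$\left(69 + d{\left(6 \right)}\right) \left(\left(-3\right)^{2} + 37\right) \left(N - 66\right) = \left(69 + 2 \cdot 6\right) \left(\left(-3\right)^{2} + 37\right) \left(-79 - 66\right) = \left(69 + 12\right) \left(9 + 37\right) \left(-145\right) = 81 \cdot 46 \left(-145\right) = 81 \left(-6670\right) = -540270$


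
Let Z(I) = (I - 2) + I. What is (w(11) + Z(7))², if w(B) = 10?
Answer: 484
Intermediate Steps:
Z(I) = -2 + 2*I (Z(I) = (-2 + I) + I = -2 + 2*I)
(w(11) + Z(7))² = (10 + (-2 + 2*7))² = (10 + (-2 + 14))² = (10 + 12)² = 22² = 484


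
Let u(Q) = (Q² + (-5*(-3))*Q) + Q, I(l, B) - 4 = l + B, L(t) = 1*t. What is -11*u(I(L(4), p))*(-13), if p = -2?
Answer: 18876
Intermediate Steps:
L(t) = t
I(l, B) = 4 + B + l (I(l, B) = 4 + (l + B) = 4 + (B + l) = 4 + B + l)
u(Q) = Q² + 16*Q (u(Q) = (Q² + 15*Q) + Q = Q² + 16*Q)
-11*u(I(L(4), p))*(-13) = -11*(4 - 2 + 4)*(16 + (4 - 2 + 4))*(-13) = -66*(16 + 6)*(-13) = -66*22*(-13) = -11*132*(-13) = -1452*(-13) = 18876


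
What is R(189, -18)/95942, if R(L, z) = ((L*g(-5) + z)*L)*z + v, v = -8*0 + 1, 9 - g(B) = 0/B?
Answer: -5725565/95942 ≈ -59.677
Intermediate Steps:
g(B) = 9 (g(B) = 9 - 0/B = 9 - 1*0 = 9 + 0 = 9)
v = 1 (v = 0 + 1 = 1)
R(L, z) = 1 + L*z*(z + 9*L) (R(L, z) = ((L*9 + z)*L)*z + 1 = ((9*L + z)*L)*z + 1 = ((z + 9*L)*L)*z + 1 = (L*(z + 9*L))*z + 1 = L*z*(z + 9*L) + 1 = 1 + L*z*(z + 9*L))
R(189, -18)/95942 = (1 + 189*(-18)**2 + 9*(-18)*189**2)/95942 = (1 + 189*324 + 9*(-18)*35721)*(1/95942) = (1 + 61236 - 5786802)*(1/95942) = -5725565*1/95942 = -5725565/95942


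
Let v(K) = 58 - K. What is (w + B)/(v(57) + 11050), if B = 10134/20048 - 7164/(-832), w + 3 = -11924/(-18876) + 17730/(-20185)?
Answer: 18526245047/34881567184464 ≈ 0.00053112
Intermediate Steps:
w = -511166/157443 (w = -3 + (-11924/(-18876) + 17730/(-20185)) = -3 + (-11924*(-1/18876) + 17730*(-1/20185)) = -3 + (271/429 - 3546/4037) = -3 - 38837/157443 = -511166/157443 ≈ -3.2467)
B = 2375865/260624 (B = 10134*(1/20048) - 7164*(-1/832) = 5067/10024 + 1791/208 = 2375865/260624 ≈ 9.1161)
(w + B)/(v(57) + 11050) = (-511166/157443 + 2375865/260624)/((58 - 1*57) + 11050) = 18526245047/(3156417264*((58 - 57) + 11050)) = 18526245047/(3156417264*(1 + 11050)) = (18526245047/3156417264)/11051 = (18526245047/3156417264)*(1/11051) = 18526245047/34881567184464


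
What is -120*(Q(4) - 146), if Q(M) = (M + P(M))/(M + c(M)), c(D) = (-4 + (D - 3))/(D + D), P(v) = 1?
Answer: 503280/29 ≈ 17354.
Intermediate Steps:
c(D) = (-7 + D)/(2*D) (c(D) = (-4 + (-3 + D))/((2*D)) = (-7 + D)*(1/(2*D)) = (-7 + D)/(2*D))
Q(M) = (1 + M)/(M + (-7 + M)/(2*M)) (Q(M) = (M + 1)/(M + (-7 + M)/(2*M)) = (1 + M)/(M + (-7 + M)/(2*M)))
-120*(Q(4) - 146) = -120*(2*4*(1 + 4)/(-7 + 4 + 2*4²) - 146) = -120*(2*4*5/(-7 + 4 + 2*16) - 146) = -120*(2*4*5/(-7 + 4 + 32) - 146) = -120*(2*4*5/29 - 146) = -120*(2*4*(1/29)*5 - 146) = -120*(40/29 - 146) = -120*(-4194/29) = 503280/29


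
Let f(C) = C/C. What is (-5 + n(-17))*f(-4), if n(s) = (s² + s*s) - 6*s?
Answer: 675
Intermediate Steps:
f(C) = 1
n(s) = -6*s + 2*s² (n(s) = (s² + s²) - 6*s = 2*s² - 6*s = -6*s + 2*s²)
(-5 + n(-17))*f(-4) = (-5 + 2*(-17)*(-3 - 17))*1 = (-5 + 2*(-17)*(-20))*1 = (-5 + 680)*1 = 675*1 = 675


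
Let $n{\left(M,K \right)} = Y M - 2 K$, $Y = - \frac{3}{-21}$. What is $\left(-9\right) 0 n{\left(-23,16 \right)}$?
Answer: $0$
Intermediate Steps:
$Y = \frac{1}{7}$ ($Y = \left(-3\right) \left(- \frac{1}{21}\right) = \frac{1}{7} \approx 0.14286$)
$n{\left(M,K \right)} = - 2 K + \frac{M}{7}$ ($n{\left(M,K \right)} = \frac{M}{7} - 2 K = - 2 K + \frac{M}{7}$)
$\left(-9\right) 0 n{\left(-23,16 \right)} = \left(-9\right) 0 \left(\left(-2\right) 16 + \frac{1}{7} \left(-23\right)\right) = 0 \left(-32 - \frac{23}{7}\right) = 0 \left(- \frac{247}{7}\right) = 0$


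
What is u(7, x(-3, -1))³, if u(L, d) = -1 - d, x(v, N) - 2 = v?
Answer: 0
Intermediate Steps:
x(v, N) = 2 + v
u(7, x(-3, -1))³ = (-1 - (2 - 3))³ = (-1 - 1*(-1))³ = (-1 + 1)³ = 0³ = 0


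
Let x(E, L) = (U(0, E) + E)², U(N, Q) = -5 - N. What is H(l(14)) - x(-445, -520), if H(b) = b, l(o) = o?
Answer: -202486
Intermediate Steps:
x(E, L) = (-5 + E)² (x(E, L) = ((-5 - 1*0) + E)² = ((-5 + 0) + E)² = (-5 + E)²)
H(l(14)) - x(-445, -520) = 14 - (-5 - 445)² = 14 - 1*(-450)² = 14 - 1*202500 = 14 - 202500 = -202486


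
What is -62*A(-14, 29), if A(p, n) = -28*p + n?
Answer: -26102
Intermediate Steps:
A(p, n) = n - 28*p
-62*A(-14, 29) = -62*(29 - 28*(-14)) = -62*(29 + 392) = -62*421 = -26102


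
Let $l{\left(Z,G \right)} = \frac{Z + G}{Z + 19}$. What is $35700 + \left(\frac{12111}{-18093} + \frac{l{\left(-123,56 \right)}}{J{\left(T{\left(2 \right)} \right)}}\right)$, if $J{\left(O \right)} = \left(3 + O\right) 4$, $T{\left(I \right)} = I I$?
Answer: $\frac{626961758733}{17562272} \approx 35699.0$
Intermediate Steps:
$T{\left(I \right)} = I^{2}$
$l{\left(Z,G \right)} = \frac{G + Z}{19 + Z}$
$J{\left(O \right)} = 12 + 4 O$
$35700 + \left(\frac{12111}{-18093} + \frac{l{\left(-123,56 \right)}}{J{\left(T{\left(2 \right)} \right)}}\right) = 35700 + \left(\frac{12111}{-18093} + \frac{\frac{1}{19 - 123} \left(56 - 123\right)}{12 + 4 \cdot 2^{2}}\right) = 35700 + \left(12111 \left(- \frac{1}{18093}\right) + \frac{\frac{1}{-104} \left(-67\right)}{12 + 4 \cdot 4}\right) = 35700 - \left(\frac{4037}{6031} - \frac{\left(- \frac{1}{104}\right) \left(-67\right)}{12 + 16}\right) = 35700 - \left(\frac{4037}{6031} - \frac{67}{104 \cdot 28}\right) = 35700 + \left(- \frac{4037}{6031} + \frac{67}{104} \cdot \frac{1}{28}\right) = 35700 + \left(- \frac{4037}{6031} + \frac{67}{2912}\right) = 35700 - \frac{11351667}{17562272} = \frac{626961758733}{17562272}$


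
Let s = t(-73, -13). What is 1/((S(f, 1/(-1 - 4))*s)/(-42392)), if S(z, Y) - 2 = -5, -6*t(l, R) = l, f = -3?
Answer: 84784/73 ≈ 1161.4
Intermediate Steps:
t(l, R) = -l/6
S(z, Y) = -3 (S(z, Y) = 2 - 5 = -3)
s = 73/6 (s = -⅙*(-73) = 73/6 ≈ 12.167)
1/((S(f, 1/(-1 - 4))*s)/(-42392)) = 1/(-3*73/6/(-42392)) = 1/(-73/2*(-1/42392)) = 1/(73/84784) = 84784/73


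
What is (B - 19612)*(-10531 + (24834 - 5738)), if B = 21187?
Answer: 13489875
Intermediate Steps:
(B - 19612)*(-10531 + (24834 - 5738)) = (21187 - 19612)*(-10531 + (24834 - 5738)) = 1575*(-10531 + 19096) = 1575*8565 = 13489875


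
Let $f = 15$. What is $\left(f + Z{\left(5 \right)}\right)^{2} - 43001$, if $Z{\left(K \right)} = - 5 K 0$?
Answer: $-42776$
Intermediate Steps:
$Z{\left(K \right)} = 0$
$\left(f + Z{\left(5 \right)}\right)^{2} - 43001 = \left(15 + 0\right)^{2} - 43001 = 15^{2} - 43001 = 225 - 43001 = -42776$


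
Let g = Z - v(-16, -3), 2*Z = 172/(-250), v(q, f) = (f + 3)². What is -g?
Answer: 43/125 ≈ 0.34400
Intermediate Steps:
v(q, f) = (3 + f)²
Z = -43/125 (Z = (172/(-250))/2 = (172*(-1/250))/2 = (½)*(-86/125) = -43/125 ≈ -0.34400)
g = -43/125 (g = -43/125 - (3 - 3)² = -43/125 - 1*0² = -43/125 - 1*0 = -43/125 + 0 = -43/125 ≈ -0.34400)
-g = -1*(-43/125) = 43/125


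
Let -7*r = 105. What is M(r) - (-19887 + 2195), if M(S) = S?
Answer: 17677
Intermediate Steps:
r = -15 (r = -⅐*105 = -15)
M(r) - (-19887 + 2195) = -15 - (-19887 + 2195) = -15 - 1*(-17692) = -15 + 17692 = 17677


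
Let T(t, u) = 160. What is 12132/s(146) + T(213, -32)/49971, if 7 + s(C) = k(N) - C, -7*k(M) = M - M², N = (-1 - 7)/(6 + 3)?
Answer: -343728855124/4328238165 ≈ -79.415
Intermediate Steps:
N = -8/9 ≈ -0.88889
k(M) = -M/7 + M²/7 (k(M) = -(M - M²)/7 = -M/7 + M²/7)
s(C) = -3833/567 - C (s(C) = -7 + ((⅐)*(-8/9)*(-1 - 8/9) - C) = -7 + ((⅐)*(-8/9)*(-17/9) - C) = -7 + (136/567 - C) = -3833/567 - C)
12132/s(146) + T(213, -32)/49971 = 12132/(-3833/567 - 1*146) + 160/49971 = 12132/(-3833/567 - 146) + 160*(1/49971) = 12132/(-86615/567) + 160/49971 = 12132*(-567/86615) + 160/49971 = -6878844/86615 + 160/49971 = -343728855124/4328238165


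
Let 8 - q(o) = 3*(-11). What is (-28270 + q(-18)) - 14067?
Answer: -42296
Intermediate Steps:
q(o) = 41 (q(o) = 8 - 3*(-11) = 8 - 1*(-33) = 8 + 33 = 41)
(-28270 + q(-18)) - 14067 = (-28270 + 41) - 14067 = -28229 - 14067 = -42296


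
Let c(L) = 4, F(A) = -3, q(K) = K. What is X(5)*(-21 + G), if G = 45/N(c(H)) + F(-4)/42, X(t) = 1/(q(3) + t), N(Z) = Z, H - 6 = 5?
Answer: -275/224 ≈ -1.2277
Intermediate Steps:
H = 11 (H = 6 + 5 = 11)
X(t) = 1/(3 + t)
G = 313/28 (G = 45/4 - 3/42 = 45*(¼) - 3*1/42 = 45/4 - 1/14 = 313/28 ≈ 11.179)
X(5)*(-21 + G) = (-21 + 313/28)/(3 + 5) = -275/28/8 = (⅛)*(-275/28) = -275/224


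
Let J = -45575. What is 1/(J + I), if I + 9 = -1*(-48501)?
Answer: 1/2917 ≈ 0.00034282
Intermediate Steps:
I = 48492 (I = -9 - 1*(-48501) = -9 + 48501 = 48492)
1/(J + I) = 1/(-45575 + 48492) = 1/2917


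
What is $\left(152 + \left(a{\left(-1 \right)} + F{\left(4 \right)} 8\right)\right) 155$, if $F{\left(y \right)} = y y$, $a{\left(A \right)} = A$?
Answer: $43245$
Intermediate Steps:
$F{\left(y \right)} = y^{2}$
$\left(152 + \left(a{\left(-1 \right)} + F{\left(4 \right)} 8\right)\right) 155 = \left(152 - \left(1 - 4^{2} \cdot 8\right)\right) 155 = \left(152 + \left(-1 + 16 \cdot 8\right)\right) 155 = \left(152 + \left(-1 + 128\right)\right) 155 = \left(152 + 127\right) 155 = 279 \cdot 155 = 43245$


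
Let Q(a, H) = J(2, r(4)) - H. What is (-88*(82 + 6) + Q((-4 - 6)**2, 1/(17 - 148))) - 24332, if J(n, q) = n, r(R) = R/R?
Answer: -4201693/131 ≈ -32074.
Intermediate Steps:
r(R) = 1
Q(a, H) = 2 - H
(-88*(82 + 6) + Q((-4 - 6)**2, 1/(17 - 148))) - 24332 = (-88*(82 + 6) + (2 - 1/(17 - 148))) - 24332 = (-88*88 + (2 - 1/(-131))) - 24332 = (-7744 + (2 - 1*(-1/131))) - 24332 = (-7744 + (2 + 1/131)) - 24332 = (-7744 + 263/131) - 24332 = -1014201/131 - 24332 = -4201693/131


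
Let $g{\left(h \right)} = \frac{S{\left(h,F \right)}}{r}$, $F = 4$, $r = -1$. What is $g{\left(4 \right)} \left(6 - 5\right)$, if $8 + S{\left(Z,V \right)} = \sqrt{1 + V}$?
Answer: $8 - \sqrt{5} \approx 5.7639$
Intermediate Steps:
$S{\left(Z,V \right)} = -8 + \sqrt{1 + V}$
$g{\left(h \right)} = 8 - \sqrt{5}$ ($g{\left(h \right)} = \frac{-8 + \sqrt{1 + 4}}{-1} = \left(-8 + \sqrt{5}\right) \left(-1\right) = 8 - \sqrt{5}$)
$g{\left(4 \right)} \left(6 - 5\right) = \left(8 - \sqrt{5}\right) \left(6 - 5\right) = \left(8 - \sqrt{5}\right) 1 = 8 - \sqrt{5}$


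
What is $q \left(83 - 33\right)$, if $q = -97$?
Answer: $-4850$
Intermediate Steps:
$q \left(83 - 33\right) = - 97 \left(83 - 33\right) = \left(-97\right) 50 = -4850$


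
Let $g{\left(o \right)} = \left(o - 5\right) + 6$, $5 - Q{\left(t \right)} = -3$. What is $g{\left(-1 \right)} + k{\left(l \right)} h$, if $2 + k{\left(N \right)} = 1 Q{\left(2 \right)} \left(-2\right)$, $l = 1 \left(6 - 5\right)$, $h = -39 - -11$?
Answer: $504$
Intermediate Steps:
$Q{\left(t \right)} = 8$ ($Q{\left(t \right)} = 5 - -3 = 5 + 3 = 8$)
$g{\left(o \right)} = 1 + o$ ($g{\left(o \right)} = \left(-5 + o\right) + 6 = 1 + o$)
$h = -28$ ($h = -39 + 11 = -28$)
$l = 1$ ($l = 1 \cdot 1 = 1$)
$k{\left(N \right)} = -18$ ($k{\left(N \right)} = -2 + 1 \cdot 8 \left(-2\right) = -2 + 8 \left(-2\right) = -2 - 16 = -18$)
$g{\left(-1 \right)} + k{\left(l \right)} h = \left(1 - 1\right) - -504 = 0 + 504 = 504$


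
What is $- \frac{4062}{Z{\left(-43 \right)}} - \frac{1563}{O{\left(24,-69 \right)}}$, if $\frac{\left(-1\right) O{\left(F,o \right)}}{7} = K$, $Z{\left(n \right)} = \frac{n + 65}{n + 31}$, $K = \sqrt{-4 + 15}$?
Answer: $\frac{24372}{11} + \frac{1563 \sqrt{11}}{77} \approx 2283.0$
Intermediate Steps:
$K = \sqrt{11} \approx 3.3166$
$Z{\left(n \right)} = \frac{65 + n}{31 + n}$
$O{\left(F,o \right)} = - 7 \sqrt{11}$
$- \frac{4062}{Z{\left(-43 \right)}} - \frac{1563}{O{\left(24,-69 \right)}} = - \frac{4062}{\frac{1}{31 - 43} \left(65 - 43\right)} - \frac{1563}{\left(-7\right) \sqrt{11}} = - \frac{4062}{\frac{1}{-12} \cdot 22} - 1563 \left(- \frac{\sqrt{11}}{77}\right) = - \frac{4062}{\left(- \frac{1}{12}\right) 22} + \frac{1563 \sqrt{11}}{77} = - \frac{4062}{- \frac{11}{6}} + \frac{1563 \sqrt{11}}{77} = \left(-4062\right) \left(- \frac{6}{11}\right) + \frac{1563 \sqrt{11}}{77} = \frac{24372}{11} + \frac{1563 \sqrt{11}}{77}$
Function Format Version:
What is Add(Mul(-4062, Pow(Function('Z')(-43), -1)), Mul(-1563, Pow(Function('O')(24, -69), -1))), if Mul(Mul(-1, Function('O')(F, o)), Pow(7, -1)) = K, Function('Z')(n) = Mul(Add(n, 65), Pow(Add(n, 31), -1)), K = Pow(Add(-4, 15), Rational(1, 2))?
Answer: Add(Rational(24372, 11), Mul(Rational(1563, 77), Pow(11, Rational(1, 2)))) ≈ 2283.0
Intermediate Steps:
K = Pow(11, Rational(1, 2)) ≈ 3.3166
Function('Z')(n) = Mul(Pow(Add(31, n), -1), Add(65, n)) (Function('Z')(n) = Mul(Add(65, n), Pow(Add(31, n), -1)) = Mul(Pow(Add(31, n), -1), Add(65, n)))
Function('O')(F, o) = Mul(-7, Pow(11, Rational(1, 2)))
Add(Mul(-4062, Pow(Function('Z')(-43), -1)), Mul(-1563, Pow(Function('O')(24, -69), -1))) = Add(Mul(-4062, Pow(Mul(Pow(Add(31, -43), -1), Add(65, -43)), -1)), Mul(-1563, Pow(Mul(-7, Pow(11, Rational(1, 2))), -1))) = Add(Mul(-4062, Pow(Mul(Pow(-12, -1), 22), -1)), Mul(-1563, Mul(Rational(-1, 77), Pow(11, Rational(1, 2))))) = Add(Mul(-4062, Pow(Mul(Rational(-1, 12), 22), -1)), Mul(Rational(1563, 77), Pow(11, Rational(1, 2)))) = Add(Mul(-4062, Pow(Rational(-11, 6), -1)), Mul(Rational(1563, 77), Pow(11, Rational(1, 2)))) = Add(Mul(-4062, Rational(-6, 11)), Mul(Rational(1563, 77), Pow(11, Rational(1, 2)))) = Add(Rational(24372, 11), Mul(Rational(1563, 77), Pow(11, Rational(1, 2))))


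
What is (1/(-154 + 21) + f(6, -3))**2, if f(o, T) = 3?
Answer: 158404/17689 ≈ 8.9549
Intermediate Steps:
(1/(-154 + 21) + f(6, -3))**2 = (1/(-154 + 21) + 3)**2 = (1/(-133) + 3)**2 = (-1/133 + 3)**2 = (398/133)**2 = 158404/17689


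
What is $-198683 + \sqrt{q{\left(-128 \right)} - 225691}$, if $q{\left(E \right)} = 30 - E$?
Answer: $-198683 + i \sqrt{225533} \approx -1.9868 \cdot 10^{5} + 474.9 i$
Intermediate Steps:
$-198683 + \sqrt{q{\left(-128 \right)} - 225691} = -198683 + \sqrt{\left(30 - -128\right) - 225691} = -198683 + \sqrt{\left(30 + 128\right) - 225691} = -198683 + \sqrt{158 - 225691} = -198683 + \sqrt{-225533} = -198683 + i \sqrt{225533}$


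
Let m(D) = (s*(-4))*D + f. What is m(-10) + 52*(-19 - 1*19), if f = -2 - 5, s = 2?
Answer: -1903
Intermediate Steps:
f = -7
m(D) = -7 - 8*D (m(D) = (2*(-4))*D - 7 = -8*D - 7 = -7 - 8*D)
m(-10) + 52*(-19 - 1*19) = (-7 - 8*(-10)) + 52*(-19 - 1*19) = (-7 + 80) + 52*(-19 - 19) = 73 + 52*(-38) = 73 - 1976 = -1903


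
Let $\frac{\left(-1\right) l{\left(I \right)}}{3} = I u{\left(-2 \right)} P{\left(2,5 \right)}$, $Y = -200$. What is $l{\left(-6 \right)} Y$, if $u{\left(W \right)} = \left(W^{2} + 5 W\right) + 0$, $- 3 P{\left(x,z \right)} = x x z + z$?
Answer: $-180000$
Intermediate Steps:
$P{\left(x,z \right)} = - \frac{z}{3} - \frac{z x^{2}}{3}$ ($P{\left(x,z \right)} = - \frac{x x z + z}{3} = - \frac{x^{2} z + z}{3} = - \frac{z x^{2} + z}{3} = - \frac{z + z x^{2}}{3} = - \frac{z}{3} - \frac{z x^{2}}{3}$)
$u{\left(W \right)} = W^{2} + 5 W$
$l{\left(I \right)} = - 150 I$ ($l{\left(I \right)} = - 3 I \left(- 2 \left(5 - 2\right)\right) \left(\left(- \frac{1}{3}\right) 5 \left(1 + 2^{2}\right)\right) = - 3 I \left(\left(-2\right) 3\right) \left(\left(- \frac{1}{3}\right) 5 \left(1 + 4\right)\right) = - 3 I \left(-6\right) \left(\left(- \frac{1}{3}\right) 5 \cdot 5\right) = - 3 - 6 I \left(- \frac{25}{3}\right) = - 3 \cdot 50 I = - 150 I$)
$l{\left(-6 \right)} Y = \left(-150\right) \left(-6\right) \left(-200\right) = 900 \left(-200\right) = -180000$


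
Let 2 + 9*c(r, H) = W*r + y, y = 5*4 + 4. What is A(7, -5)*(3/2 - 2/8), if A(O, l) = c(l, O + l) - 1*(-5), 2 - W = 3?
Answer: 10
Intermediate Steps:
W = -1 (W = 2 - 1*3 = 2 - 3 = -1)
y = 24 (y = 20 + 4 = 24)
c(r, H) = 22/9 - r/9 (c(r, H) = -2/9 + (-r + 24)/9 = -2/9 + (24 - r)/9 = -2/9 + (8/3 - r/9) = 22/9 - r/9)
A(O, l) = 67/9 - l/9 (A(O, l) = (22/9 - l/9) - 1*(-5) = (22/9 - l/9) + 5 = 67/9 - l/9)
A(7, -5)*(3/2 - 2/8) = (67/9 - 1/9*(-5))*(3/2 - 2/8) = (67/9 + 5/9)*(3*(1/2) - 2*1/8) = 8*(3/2 - 1/4) = 8*(5/4) = 10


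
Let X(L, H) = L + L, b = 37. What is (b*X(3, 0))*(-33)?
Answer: -7326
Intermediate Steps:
X(L, H) = 2*L
(b*X(3, 0))*(-33) = (37*(2*3))*(-33) = (37*6)*(-33) = 222*(-33) = -7326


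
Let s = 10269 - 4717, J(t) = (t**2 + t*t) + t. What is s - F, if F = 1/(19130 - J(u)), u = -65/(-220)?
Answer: 102808520552/18517385 ≈ 5552.0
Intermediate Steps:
u = 13/44 (u = -65*(-1/220) = 13/44 ≈ 0.29545)
J(t) = t + 2*t**2 (J(t) = (t**2 + t**2) + t = 2*t**2 + t = t + 2*t**2)
F = 968/18517385 (F = 1/(19130 - 13*(1 + 2*(13/44))/44) = 1/(19130 - 13*(1 + 13/22)/44) = 1/(19130 - 13*35/(44*22)) = 1/(19130 - 1*455/968) = 1/(19130 - 455/968) = 1/(18517385/968) = 968/18517385 ≈ 5.2275e-5)
s = 5552
s - F = 5552 - 1*968/18517385 = 5552 - 968/18517385 = 102808520552/18517385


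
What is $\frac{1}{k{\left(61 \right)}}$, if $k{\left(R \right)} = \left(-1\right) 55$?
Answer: $- \frac{1}{55} \approx -0.018182$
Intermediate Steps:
$k{\left(R \right)} = -55$
$\frac{1}{k{\left(61 \right)}} = \frac{1}{-55} = - \frac{1}{55}$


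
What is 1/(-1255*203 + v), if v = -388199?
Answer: -1/642964 ≈ -1.5553e-6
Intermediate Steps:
1/(-1255*203 + v) = 1/(-1255*203 - 388199) = 1/(-254765 - 388199) = 1/(-642964) = -1/642964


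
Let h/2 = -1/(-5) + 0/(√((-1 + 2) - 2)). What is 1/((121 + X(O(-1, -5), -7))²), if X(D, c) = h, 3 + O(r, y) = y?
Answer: 25/368449 ≈ 6.7852e-5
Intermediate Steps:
O(r, y) = -3 + y
h = ⅖ (h = 2*(-1/(-5) + 0/(√((-1 + 2) - 2))) = 2*(-1*(-⅕) + 0/(√(1 - 2))) = 2*(⅕ + 0/(√(-1))) = 2*(⅕ + 0/I) = 2*(⅕ + 0*(-I)) = 2*(⅕ + 0) = 2*(⅕) = ⅖ ≈ 0.40000)
X(D, c) = ⅖
1/((121 + X(O(-1, -5), -7))²) = 1/((121 + ⅖)²) = 1/((607/5)²) = 1/(368449/25) = 25/368449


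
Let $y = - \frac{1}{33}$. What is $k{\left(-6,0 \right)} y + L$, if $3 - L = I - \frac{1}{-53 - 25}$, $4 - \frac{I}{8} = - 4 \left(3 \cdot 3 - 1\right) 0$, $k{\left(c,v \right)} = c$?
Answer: $- \frac{24737}{858} \approx -28.831$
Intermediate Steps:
$y = - \frac{1}{33}$ ($y = \left(-1\right) \frac{1}{33} = - \frac{1}{33} \approx -0.030303$)
$I = 32$ ($I = 32 - 8 - 4 \left(3 \cdot 3 - 1\right) 0 = 32 - 8 - 4 \left(9 - 1\right) 0 = 32 - 8 \left(-4\right) 8 \cdot 0 = 32 - 8 \left(\left(-32\right) 0\right) = 32 - 0 = 32 + 0 = 32$)
$L = - \frac{2263}{78}$ ($L = 3 - \left(32 - \frac{1}{-53 - 25}\right) = 3 - \left(32 - \frac{1}{-78}\right) = 3 - \left(32 - - \frac{1}{78}\right) = 3 - \left(32 + \frac{1}{78}\right) = 3 - \frac{2497}{78} = - \frac{2263}{78} \approx -29.013$)
$k{\left(-6,0 \right)} y + L = \left(-6\right) \left(- \frac{1}{33}\right) - \frac{2263}{78} = \frac{2}{11} - \frac{2263}{78} = - \frac{24737}{858}$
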